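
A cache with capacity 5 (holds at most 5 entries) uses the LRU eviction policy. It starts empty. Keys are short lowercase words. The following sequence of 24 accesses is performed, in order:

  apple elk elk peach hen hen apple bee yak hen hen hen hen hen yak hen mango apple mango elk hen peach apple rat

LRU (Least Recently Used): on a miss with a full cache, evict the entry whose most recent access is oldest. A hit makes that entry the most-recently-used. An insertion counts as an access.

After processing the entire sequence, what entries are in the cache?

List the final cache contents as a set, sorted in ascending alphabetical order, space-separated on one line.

Answer: apple elk hen peach rat

Derivation:
LRU simulation (capacity=5):
  1. access apple: MISS. Cache (LRU->MRU): [apple]
  2. access elk: MISS. Cache (LRU->MRU): [apple elk]
  3. access elk: HIT. Cache (LRU->MRU): [apple elk]
  4. access peach: MISS. Cache (LRU->MRU): [apple elk peach]
  5. access hen: MISS. Cache (LRU->MRU): [apple elk peach hen]
  6. access hen: HIT. Cache (LRU->MRU): [apple elk peach hen]
  7. access apple: HIT. Cache (LRU->MRU): [elk peach hen apple]
  8. access bee: MISS. Cache (LRU->MRU): [elk peach hen apple bee]
  9. access yak: MISS, evict elk. Cache (LRU->MRU): [peach hen apple bee yak]
  10. access hen: HIT. Cache (LRU->MRU): [peach apple bee yak hen]
  11. access hen: HIT. Cache (LRU->MRU): [peach apple bee yak hen]
  12. access hen: HIT. Cache (LRU->MRU): [peach apple bee yak hen]
  13. access hen: HIT. Cache (LRU->MRU): [peach apple bee yak hen]
  14. access hen: HIT. Cache (LRU->MRU): [peach apple bee yak hen]
  15. access yak: HIT. Cache (LRU->MRU): [peach apple bee hen yak]
  16. access hen: HIT. Cache (LRU->MRU): [peach apple bee yak hen]
  17. access mango: MISS, evict peach. Cache (LRU->MRU): [apple bee yak hen mango]
  18. access apple: HIT. Cache (LRU->MRU): [bee yak hen mango apple]
  19. access mango: HIT. Cache (LRU->MRU): [bee yak hen apple mango]
  20. access elk: MISS, evict bee. Cache (LRU->MRU): [yak hen apple mango elk]
  21. access hen: HIT. Cache (LRU->MRU): [yak apple mango elk hen]
  22. access peach: MISS, evict yak. Cache (LRU->MRU): [apple mango elk hen peach]
  23. access apple: HIT. Cache (LRU->MRU): [mango elk hen peach apple]
  24. access rat: MISS, evict mango. Cache (LRU->MRU): [elk hen peach apple rat]
Total: 14 hits, 10 misses, 5 evictions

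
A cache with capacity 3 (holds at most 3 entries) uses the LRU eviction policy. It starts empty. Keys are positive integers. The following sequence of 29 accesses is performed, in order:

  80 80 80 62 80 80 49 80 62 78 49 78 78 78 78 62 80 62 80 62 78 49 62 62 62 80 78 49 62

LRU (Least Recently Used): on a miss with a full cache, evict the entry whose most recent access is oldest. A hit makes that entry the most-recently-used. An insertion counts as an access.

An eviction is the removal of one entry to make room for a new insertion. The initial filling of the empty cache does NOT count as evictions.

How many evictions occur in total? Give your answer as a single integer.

LRU simulation (capacity=3):
  1. access 80: MISS. Cache (LRU->MRU): [80]
  2. access 80: HIT. Cache (LRU->MRU): [80]
  3. access 80: HIT. Cache (LRU->MRU): [80]
  4. access 62: MISS. Cache (LRU->MRU): [80 62]
  5. access 80: HIT. Cache (LRU->MRU): [62 80]
  6. access 80: HIT. Cache (LRU->MRU): [62 80]
  7. access 49: MISS. Cache (LRU->MRU): [62 80 49]
  8. access 80: HIT. Cache (LRU->MRU): [62 49 80]
  9. access 62: HIT. Cache (LRU->MRU): [49 80 62]
  10. access 78: MISS, evict 49. Cache (LRU->MRU): [80 62 78]
  11. access 49: MISS, evict 80. Cache (LRU->MRU): [62 78 49]
  12. access 78: HIT. Cache (LRU->MRU): [62 49 78]
  13. access 78: HIT. Cache (LRU->MRU): [62 49 78]
  14. access 78: HIT. Cache (LRU->MRU): [62 49 78]
  15. access 78: HIT. Cache (LRU->MRU): [62 49 78]
  16. access 62: HIT. Cache (LRU->MRU): [49 78 62]
  17. access 80: MISS, evict 49. Cache (LRU->MRU): [78 62 80]
  18. access 62: HIT. Cache (LRU->MRU): [78 80 62]
  19. access 80: HIT. Cache (LRU->MRU): [78 62 80]
  20. access 62: HIT. Cache (LRU->MRU): [78 80 62]
  21. access 78: HIT. Cache (LRU->MRU): [80 62 78]
  22. access 49: MISS, evict 80. Cache (LRU->MRU): [62 78 49]
  23. access 62: HIT. Cache (LRU->MRU): [78 49 62]
  24. access 62: HIT. Cache (LRU->MRU): [78 49 62]
  25. access 62: HIT. Cache (LRU->MRU): [78 49 62]
  26. access 80: MISS, evict 78. Cache (LRU->MRU): [49 62 80]
  27. access 78: MISS, evict 49. Cache (LRU->MRU): [62 80 78]
  28. access 49: MISS, evict 62. Cache (LRU->MRU): [80 78 49]
  29. access 62: MISS, evict 80. Cache (LRU->MRU): [78 49 62]
Total: 18 hits, 11 misses, 8 evictions

Answer: 8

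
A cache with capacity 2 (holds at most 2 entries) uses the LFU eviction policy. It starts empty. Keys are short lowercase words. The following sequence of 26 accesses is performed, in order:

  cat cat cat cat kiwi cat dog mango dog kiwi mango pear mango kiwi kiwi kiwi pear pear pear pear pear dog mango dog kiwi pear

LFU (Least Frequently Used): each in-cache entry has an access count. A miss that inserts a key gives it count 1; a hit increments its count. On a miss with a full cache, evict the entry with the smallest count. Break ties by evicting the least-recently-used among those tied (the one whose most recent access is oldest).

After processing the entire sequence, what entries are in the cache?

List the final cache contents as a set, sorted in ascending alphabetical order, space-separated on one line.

Answer: kiwi pear

Derivation:
LFU simulation (capacity=2):
  1. access cat: MISS. Cache: [cat(c=1)]
  2. access cat: HIT, count now 2. Cache: [cat(c=2)]
  3. access cat: HIT, count now 3. Cache: [cat(c=3)]
  4. access cat: HIT, count now 4. Cache: [cat(c=4)]
  5. access kiwi: MISS. Cache: [kiwi(c=1) cat(c=4)]
  6. access cat: HIT, count now 5. Cache: [kiwi(c=1) cat(c=5)]
  7. access dog: MISS, evict kiwi(c=1). Cache: [dog(c=1) cat(c=5)]
  8. access mango: MISS, evict dog(c=1). Cache: [mango(c=1) cat(c=5)]
  9. access dog: MISS, evict mango(c=1). Cache: [dog(c=1) cat(c=5)]
  10. access kiwi: MISS, evict dog(c=1). Cache: [kiwi(c=1) cat(c=5)]
  11. access mango: MISS, evict kiwi(c=1). Cache: [mango(c=1) cat(c=5)]
  12. access pear: MISS, evict mango(c=1). Cache: [pear(c=1) cat(c=5)]
  13. access mango: MISS, evict pear(c=1). Cache: [mango(c=1) cat(c=5)]
  14. access kiwi: MISS, evict mango(c=1). Cache: [kiwi(c=1) cat(c=5)]
  15. access kiwi: HIT, count now 2. Cache: [kiwi(c=2) cat(c=5)]
  16. access kiwi: HIT, count now 3. Cache: [kiwi(c=3) cat(c=5)]
  17. access pear: MISS, evict kiwi(c=3). Cache: [pear(c=1) cat(c=5)]
  18. access pear: HIT, count now 2. Cache: [pear(c=2) cat(c=5)]
  19. access pear: HIT, count now 3. Cache: [pear(c=3) cat(c=5)]
  20. access pear: HIT, count now 4. Cache: [pear(c=4) cat(c=5)]
  21. access pear: HIT, count now 5. Cache: [cat(c=5) pear(c=5)]
  22. access dog: MISS, evict cat(c=5). Cache: [dog(c=1) pear(c=5)]
  23. access mango: MISS, evict dog(c=1). Cache: [mango(c=1) pear(c=5)]
  24. access dog: MISS, evict mango(c=1). Cache: [dog(c=1) pear(c=5)]
  25. access kiwi: MISS, evict dog(c=1). Cache: [kiwi(c=1) pear(c=5)]
  26. access pear: HIT, count now 6. Cache: [kiwi(c=1) pear(c=6)]
Total: 11 hits, 15 misses, 13 evictions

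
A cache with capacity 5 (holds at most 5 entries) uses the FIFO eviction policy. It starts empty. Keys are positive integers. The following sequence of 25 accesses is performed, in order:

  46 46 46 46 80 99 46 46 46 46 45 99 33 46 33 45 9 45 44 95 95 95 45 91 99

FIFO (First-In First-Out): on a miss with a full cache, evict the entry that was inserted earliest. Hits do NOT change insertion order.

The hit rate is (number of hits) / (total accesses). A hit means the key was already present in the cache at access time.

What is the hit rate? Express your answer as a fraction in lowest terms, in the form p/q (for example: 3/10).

Answer: 3/5

Derivation:
FIFO simulation (capacity=5):
  1. access 46: MISS. Cache (old->new): [46]
  2. access 46: HIT. Cache (old->new): [46]
  3. access 46: HIT. Cache (old->new): [46]
  4. access 46: HIT. Cache (old->new): [46]
  5. access 80: MISS. Cache (old->new): [46 80]
  6. access 99: MISS. Cache (old->new): [46 80 99]
  7. access 46: HIT. Cache (old->new): [46 80 99]
  8. access 46: HIT. Cache (old->new): [46 80 99]
  9. access 46: HIT. Cache (old->new): [46 80 99]
  10. access 46: HIT. Cache (old->new): [46 80 99]
  11. access 45: MISS. Cache (old->new): [46 80 99 45]
  12. access 99: HIT. Cache (old->new): [46 80 99 45]
  13. access 33: MISS. Cache (old->new): [46 80 99 45 33]
  14. access 46: HIT. Cache (old->new): [46 80 99 45 33]
  15. access 33: HIT. Cache (old->new): [46 80 99 45 33]
  16. access 45: HIT. Cache (old->new): [46 80 99 45 33]
  17. access 9: MISS, evict 46. Cache (old->new): [80 99 45 33 9]
  18. access 45: HIT. Cache (old->new): [80 99 45 33 9]
  19. access 44: MISS, evict 80. Cache (old->new): [99 45 33 9 44]
  20. access 95: MISS, evict 99. Cache (old->new): [45 33 9 44 95]
  21. access 95: HIT. Cache (old->new): [45 33 9 44 95]
  22. access 95: HIT. Cache (old->new): [45 33 9 44 95]
  23. access 45: HIT. Cache (old->new): [45 33 9 44 95]
  24. access 91: MISS, evict 45. Cache (old->new): [33 9 44 95 91]
  25. access 99: MISS, evict 33. Cache (old->new): [9 44 95 91 99]
Total: 15 hits, 10 misses, 5 evictions

Hit rate = 15/25 = 3/5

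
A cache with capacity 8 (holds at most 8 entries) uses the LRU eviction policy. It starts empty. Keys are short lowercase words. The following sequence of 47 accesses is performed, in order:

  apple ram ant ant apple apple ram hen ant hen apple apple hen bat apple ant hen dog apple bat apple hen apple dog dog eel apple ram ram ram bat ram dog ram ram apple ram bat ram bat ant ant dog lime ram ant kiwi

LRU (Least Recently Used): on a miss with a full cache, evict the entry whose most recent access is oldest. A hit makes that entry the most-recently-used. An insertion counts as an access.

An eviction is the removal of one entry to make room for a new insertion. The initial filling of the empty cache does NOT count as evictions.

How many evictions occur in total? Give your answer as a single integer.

LRU simulation (capacity=8):
  1. access apple: MISS. Cache (LRU->MRU): [apple]
  2. access ram: MISS. Cache (LRU->MRU): [apple ram]
  3. access ant: MISS. Cache (LRU->MRU): [apple ram ant]
  4. access ant: HIT. Cache (LRU->MRU): [apple ram ant]
  5. access apple: HIT. Cache (LRU->MRU): [ram ant apple]
  6. access apple: HIT. Cache (LRU->MRU): [ram ant apple]
  7. access ram: HIT. Cache (LRU->MRU): [ant apple ram]
  8. access hen: MISS. Cache (LRU->MRU): [ant apple ram hen]
  9. access ant: HIT. Cache (LRU->MRU): [apple ram hen ant]
  10. access hen: HIT. Cache (LRU->MRU): [apple ram ant hen]
  11. access apple: HIT. Cache (LRU->MRU): [ram ant hen apple]
  12. access apple: HIT. Cache (LRU->MRU): [ram ant hen apple]
  13. access hen: HIT. Cache (LRU->MRU): [ram ant apple hen]
  14. access bat: MISS. Cache (LRU->MRU): [ram ant apple hen bat]
  15. access apple: HIT. Cache (LRU->MRU): [ram ant hen bat apple]
  16. access ant: HIT. Cache (LRU->MRU): [ram hen bat apple ant]
  17. access hen: HIT. Cache (LRU->MRU): [ram bat apple ant hen]
  18. access dog: MISS. Cache (LRU->MRU): [ram bat apple ant hen dog]
  19. access apple: HIT. Cache (LRU->MRU): [ram bat ant hen dog apple]
  20. access bat: HIT. Cache (LRU->MRU): [ram ant hen dog apple bat]
  21. access apple: HIT. Cache (LRU->MRU): [ram ant hen dog bat apple]
  22. access hen: HIT. Cache (LRU->MRU): [ram ant dog bat apple hen]
  23. access apple: HIT. Cache (LRU->MRU): [ram ant dog bat hen apple]
  24. access dog: HIT. Cache (LRU->MRU): [ram ant bat hen apple dog]
  25. access dog: HIT. Cache (LRU->MRU): [ram ant bat hen apple dog]
  26. access eel: MISS. Cache (LRU->MRU): [ram ant bat hen apple dog eel]
  27. access apple: HIT. Cache (LRU->MRU): [ram ant bat hen dog eel apple]
  28. access ram: HIT. Cache (LRU->MRU): [ant bat hen dog eel apple ram]
  29. access ram: HIT. Cache (LRU->MRU): [ant bat hen dog eel apple ram]
  30. access ram: HIT. Cache (LRU->MRU): [ant bat hen dog eel apple ram]
  31. access bat: HIT. Cache (LRU->MRU): [ant hen dog eel apple ram bat]
  32. access ram: HIT. Cache (LRU->MRU): [ant hen dog eel apple bat ram]
  33. access dog: HIT. Cache (LRU->MRU): [ant hen eel apple bat ram dog]
  34. access ram: HIT. Cache (LRU->MRU): [ant hen eel apple bat dog ram]
  35. access ram: HIT. Cache (LRU->MRU): [ant hen eel apple bat dog ram]
  36. access apple: HIT. Cache (LRU->MRU): [ant hen eel bat dog ram apple]
  37. access ram: HIT. Cache (LRU->MRU): [ant hen eel bat dog apple ram]
  38. access bat: HIT. Cache (LRU->MRU): [ant hen eel dog apple ram bat]
  39. access ram: HIT. Cache (LRU->MRU): [ant hen eel dog apple bat ram]
  40. access bat: HIT. Cache (LRU->MRU): [ant hen eel dog apple ram bat]
  41. access ant: HIT. Cache (LRU->MRU): [hen eel dog apple ram bat ant]
  42. access ant: HIT. Cache (LRU->MRU): [hen eel dog apple ram bat ant]
  43. access dog: HIT. Cache (LRU->MRU): [hen eel apple ram bat ant dog]
  44. access lime: MISS. Cache (LRU->MRU): [hen eel apple ram bat ant dog lime]
  45. access ram: HIT. Cache (LRU->MRU): [hen eel apple bat ant dog lime ram]
  46. access ant: HIT. Cache (LRU->MRU): [hen eel apple bat dog lime ram ant]
  47. access kiwi: MISS, evict hen. Cache (LRU->MRU): [eel apple bat dog lime ram ant kiwi]
Total: 38 hits, 9 misses, 1 evictions

Answer: 1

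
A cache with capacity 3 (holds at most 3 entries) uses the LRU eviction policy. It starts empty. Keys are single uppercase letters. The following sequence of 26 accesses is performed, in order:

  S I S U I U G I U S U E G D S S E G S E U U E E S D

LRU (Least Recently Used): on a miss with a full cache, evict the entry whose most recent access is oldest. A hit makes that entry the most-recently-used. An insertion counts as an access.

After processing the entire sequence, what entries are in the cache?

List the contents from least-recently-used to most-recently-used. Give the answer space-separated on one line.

LRU simulation (capacity=3):
  1. access S: MISS. Cache (LRU->MRU): [S]
  2. access I: MISS. Cache (LRU->MRU): [S I]
  3. access S: HIT. Cache (LRU->MRU): [I S]
  4. access U: MISS. Cache (LRU->MRU): [I S U]
  5. access I: HIT. Cache (LRU->MRU): [S U I]
  6. access U: HIT. Cache (LRU->MRU): [S I U]
  7. access G: MISS, evict S. Cache (LRU->MRU): [I U G]
  8. access I: HIT. Cache (LRU->MRU): [U G I]
  9. access U: HIT. Cache (LRU->MRU): [G I U]
  10. access S: MISS, evict G. Cache (LRU->MRU): [I U S]
  11. access U: HIT. Cache (LRU->MRU): [I S U]
  12. access E: MISS, evict I. Cache (LRU->MRU): [S U E]
  13. access G: MISS, evict S. Cache (LRU->MRU): [U E G]
  14. access D: MISS, evict U. Cache (LRU->MRU): [E G D]
  15. access S: MISS, evict E. Cache (LRU->MRU): [G D S]
  16. access S: HIT. Cache (LRU->MRU): [G D S]
  17. access E: MISS, evict G. Cache (LRU->MRU): [D S E]
  18. access G: MISS, evict D. Cache (LRU->MRU): [S E G]
  19. access S: HIT. Cache (LRU->MRU): [E G S]
  20. access E: HIT. Cache (LRU->MRU): [G S E]
  21. access U: MISS, evict G. Cache (LRU->MRU): [S E U]
  22. access U: HIT. Cache (LRU->MRU): [S E U]
  23. access E: HIT. Cache (LRU->MRU): [S U E]
  24. access E: HIT. Cache (LRU->MRU): [S U E]
  25. access S: HIT. Cache (LRU->MRU): [U E S]
  26. access D: MISS, evict U. Cache (LRU->MRU): [E S D]
Total: 13 hits, 13 misses, 10 evictions

Answer: E S D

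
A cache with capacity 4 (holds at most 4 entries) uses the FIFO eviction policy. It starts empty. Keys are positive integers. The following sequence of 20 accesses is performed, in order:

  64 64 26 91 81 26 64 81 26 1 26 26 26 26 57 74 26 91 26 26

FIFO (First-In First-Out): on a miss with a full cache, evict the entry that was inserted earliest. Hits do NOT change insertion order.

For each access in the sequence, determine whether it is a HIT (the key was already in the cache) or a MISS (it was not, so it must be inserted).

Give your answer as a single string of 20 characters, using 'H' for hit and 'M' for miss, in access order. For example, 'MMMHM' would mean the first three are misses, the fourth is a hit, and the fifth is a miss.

Answer: MHMMMHHHHMHHHHMMMMHH

Derivation:
FIFO simulation (capacity=4):
  1. access 64: MISS. Cache (old->new): [64]
  2. access 64: HIT. Cache (old->new): [64]
  3. access 26: MISS. Cache (old->new): [64 26]
  4. access 91: MISS. Cache (old->new): [64 26 91]
  5. access 81: MISS. Cache (old->new): [64 26 91 81]
  6. access 26: HIT. Cache (old->new): [64 26 91 81]
  7. access 64: HIT. Cache (old->new): [64 26 91 81]
  8. access 81: HIT. Cache (old->new): [64 26 91 81]
  9. access 26: HIT. Cache (old->new): [64 26 91 81]
  10. access 1: MISS, evict 64. Cache (old->new): [26 91 81 1]
  11. access 26: HIT. Cache (old->new): [26 91 81 1]
  12. access 26: HIT. Cache (old->new): [26 91 81 1]
  13. access 26: HIT. Cache (old->new): [26 91 81 1]
  14. access 26: HIT. Cache (old->new): [26 91 81 1]
  15. access 57: MISS, evict 26. Cache (old->new): [91 81 1 57]
  16. access 74: MISS, evict 91. Cache (old->new): [81 1 57 74]
  17. access 26: MISS, evict 81. Cache (old->new): [1 57 74 26]
  18. access 91: MISS, evict 1. Cache (old->new): [57 74 26 91]
  19. access 26: HIT. Cache (old->new): [57 74 26 91]
  20. access 26: HIT. Cache (old->new): [57 74 26 91]
Total: 11 hits, 9 misses, 5 evictions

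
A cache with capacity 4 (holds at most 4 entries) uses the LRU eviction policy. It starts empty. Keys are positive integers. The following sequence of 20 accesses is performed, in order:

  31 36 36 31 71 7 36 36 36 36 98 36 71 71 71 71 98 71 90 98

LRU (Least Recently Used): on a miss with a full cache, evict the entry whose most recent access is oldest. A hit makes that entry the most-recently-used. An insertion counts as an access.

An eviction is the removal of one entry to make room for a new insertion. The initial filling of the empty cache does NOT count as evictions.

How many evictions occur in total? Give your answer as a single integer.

LRU simulation (capacity=4):
  1. access 31: MISS. Cache (LRU->MRU): [31]
  2. access 36: MISS. Cache (LRU->MRU): [31 36]
  3. access 36: HIT. Cache (LRU->MRU): [31 36]
  4. access 31: HIT. Cache (LRU->MRU): [36 31]
  5. access 71: MISS. Cache (LRU->MRU): [36 31 71]
  6. access 7: MISS. Cache (LRU->MRU): [36 31 71 7]
  7. access 36: HIT. Cache (LRU->MRU): [31 71 7 36]
  8. access 36: HIT. Cache (LRU->MRU): [31 71 7 36]
  9. access 36: HIT. Cache (LRU->MRU): [31 71 7 36]
  10. access 36: HIT. Cache (LRU->MRU): [31 71 7 36]
  11. access 98: MISS, evict 31. Cache (LRU->MRU): [71 7 36 98]
  12. access 36: HIT. Cache (LRU->MRU): [71 7 98 36]
  13. access 71: HIT. Cache (LRU->MRU): [7 98 36 71]
  14. access 71: HIT. Cache (LRU->MRU): [7 98 36 71]
  15. access 71: HIT. Cache (LRU->MRU): [7 98 36 71]
  16. access 71: HIT. Cache (LRU->MRU): [7 98 36 71]
  17. access 98: HIT. Cache (LRU->MRU): [7 36 71 98]
  18. access 71: HIT. Cache (LRU->MRU): [7 36 98 71]
  19. access 90: MISS, evict 7. Cache (LRU->MRU): [36 98 71 90]
  20. access 98: HIT. Cache (LRU->MRU): [36 71 90 98]
Total: 14 hits, 6 misses, 2 evictions

Answer: 2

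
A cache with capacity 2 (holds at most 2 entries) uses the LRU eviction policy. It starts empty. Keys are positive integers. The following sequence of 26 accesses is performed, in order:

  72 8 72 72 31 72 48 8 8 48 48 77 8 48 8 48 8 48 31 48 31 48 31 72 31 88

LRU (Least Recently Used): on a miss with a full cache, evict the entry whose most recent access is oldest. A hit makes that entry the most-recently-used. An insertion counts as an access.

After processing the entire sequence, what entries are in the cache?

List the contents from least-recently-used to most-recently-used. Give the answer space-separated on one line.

Answer: 31 88

Derivation:
LRU simulation (capacity=2):
  1. access 72: MISS. Cache (LRU->MRU): [72]
  2. access 8: MISS. Cache (LRU->MRU): [72 8]
  3. access 72: HIT. Cache (LRU->MRU): [8 72]
  4. access 72: HIT. Cache (LRU->MRU): [8 72]
  5. access 31: MISS, evict 8. Cache (LRU->MRU): [72 31]
  6. access 72: HIT. Cache (LRU->MRU): [31 72]
  7. access 48: MISS, evict 31. Cache (LRU->MRU): [72 48]
  8. access 8: MISS, evict 72. Cache (LRU->MRU): [48 8]
  9. access 8: HIT. Cache (LRU->MRU): [48 8]
  10. access 48: HIT. Cache (LRU->MRU): [8 48]
  11. access 48: HIT. Cache (LRU->MRU): [8 48]
  12. access 77: MISS, evict 8. Cache (LRU->MRU): [48 77]
  13. access 8: MISS, evict 48. Cache (LRU->MRU): [77 8]
  14. access 48: MISS, evict 77. Cache (LRU->MRU): [8 48]
  15. access 8: HIT. Cache (LRU->MRU): [48 8]
  16. access 48: HIT. Cache (LRU->MRU): [8 48]
  17. access 8: HIT. Cache (LRU->MRU): [48 8]
  18. access 48: HIT. Cache (LRU->MRU): [8 48]
  19. access 31: MISS, evict 8. Cache (LRU->MRU): [48 31]
  20. access 48: HIT. Cache (LRU->MRU): [31 48]
  21. access 31: HIT. Cache (LRU->MRU): [48 31]
  22. access 48: HIT. Cache (LRU->MRU): [31 48]
  23. access 31: HIT. Cache (LRU->MRU): [48 31]
  24. access 72: MISS, evict 48. Cache (LRU->MRU): [31 72]
  25. access 31: HIT. Cache (LRU->MRU): [72 31]
  26. access 88: MISS, evict 72. Cache (LRU->MRU): [31 88]
Total: 15 hits, 11 misses, 9 evictions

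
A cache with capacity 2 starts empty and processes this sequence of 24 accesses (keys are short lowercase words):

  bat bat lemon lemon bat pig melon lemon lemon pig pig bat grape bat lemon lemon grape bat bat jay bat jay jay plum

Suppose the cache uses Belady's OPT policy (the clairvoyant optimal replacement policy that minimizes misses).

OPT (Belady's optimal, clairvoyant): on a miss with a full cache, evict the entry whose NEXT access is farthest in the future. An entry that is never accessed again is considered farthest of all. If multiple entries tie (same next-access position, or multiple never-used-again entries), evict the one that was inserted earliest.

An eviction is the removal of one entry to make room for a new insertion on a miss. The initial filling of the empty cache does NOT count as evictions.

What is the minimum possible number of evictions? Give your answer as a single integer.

OPT (Belady) simulation (capacity=2):
  1. access bat: MISS. Cache: [bat]
  2. access bat: HIT. Next use of bat: step 5. Cache: [bat]
  3. access lemon: MISS. Cache: [bat lemon]
  4. access lemon: HIT. Next use of lemon: step 8. Cache: [bat lemon]
  5. access bat: HIT. Next use of bat: step 12. Cache: [bat lemon]
  6. access pig: MISS, evict bat (next use: step 12). Cache: [lemon pig]
  7. access melon: MISS, evict pig (next use: step 10). Cache: [lemon melon]
  8. access lemon: HIT. Next use of lemon: step 9. Cache: [lemon melon]
  9. access lemon: HIT. Next use of lemon: step 15. Cache: [lemon melon]
  10. access pig: MISS, evict melon (next use: never). Cache: [lemon pig]
  11. access pig: HIT. Next use of pig: never. Cache: [lemon pig]
  12. access bat: MISS, evict pig (next use: never). Cache: [lemon bat]
  13. access grape: MISS, evict lemon (next use: step 15). Cache: [bat grape]
  14. access bat: HIT. Next use of bat: step 18. Cache: [bat grape]
  15. access lemon: MISS, evict bat (next use: step 18). Cache: [grape lemon]
  16. access lemon: HIT. Next use of lemon: never. Cache: [grape lemon]
  17. access grape: HIT. Next use of grape: never. Cache: [grape lemon]
  18. access bat: MISS, evict grape (next use: never). Cache: [lemon bat]
  19. access bat: HIT. Next use of bat: step 21. Cache: [lemon bat]
  20. access jay: MISS, evict lemon (next use: never). Cache: [bat jay]
  21. access bat: HIT. Next use of bat: never. Cache: [bat jay]
  22. access jay: HIT. Next use of jay: step 23. Cache: [bat jay]
  23. access jay: HIT. Next use of jay: never. Cache: [bat jay]
  24. access plum: MISS, evict bat (next use: never). Cache: [jay plum]
Total: 13 hits, 11 misses, 9 evictions

Answer: 9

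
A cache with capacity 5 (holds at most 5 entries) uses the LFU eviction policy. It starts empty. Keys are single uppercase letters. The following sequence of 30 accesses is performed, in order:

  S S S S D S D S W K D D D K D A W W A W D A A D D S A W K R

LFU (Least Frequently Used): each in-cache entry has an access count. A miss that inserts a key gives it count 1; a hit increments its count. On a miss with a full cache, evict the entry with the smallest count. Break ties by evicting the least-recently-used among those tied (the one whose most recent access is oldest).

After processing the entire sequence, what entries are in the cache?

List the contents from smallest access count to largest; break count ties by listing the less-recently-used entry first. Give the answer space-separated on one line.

Answer: R A W S D

Derivation:
LFU simulation (capacity=5):
  1. access S: MISS. Cache: [S(c=1)]
  2. access S: HIT, count now 2. Cache: [S(c=2)]
  3. access S: HIT, count now 3. Cache: [S(c=3)]
  4. access S: HIT, count now 4. Cache: [S(c=4)]
  5. access D: MISS. Cache: [D(c=1) S(c=4)]
  6. access S: HIT, count now 5. Cache: [D(c=1) S(c=5)]
  7. access D: HIT, count now 2. Cache: [D(c=2) S(c=5)]
  8. access S: HIT, count now 6. Cache: [D(c=2) S(c=6)]
  9. access W: MISS. Cache: [W(c=1) D(c=2) S(c=6)]
  10. access K: MISS. Cache: [W(c=1) K(c=1) D(c=2) S(c=6)]
  11. access D: HIT, count now 3. Cache: [W(c=1) K(c=1) D(c=3) S(c=6)]
  12. access D: HIT, count now 4. Cache: [W(c=1) K(c=1) D(c=4) S(c=6)]
  13. access D: HIT, count now 5. Cache: [W(c=1) K(c=1) D(c=5) S(c=6)]
  14. access K: HIT, count now 2. Cache: [W(c=1) K(c=2) D(c=5) S(c=6)]
  15. access D: HIT, count now 6. Cache: [W(c=1) K(c=2) S(c=6) D(c=6)]
  16. access A: MISS. Cache: [W(c=1) A(c=1) K(c=2) S(c=6) D(c=6)]
  17. access W: HIT, count now 2. Cache: [A(c=1) K(c=2) W(c=2) S(c=6) D(c=6)]
  18. access W: HIT, count now 3. Cache: [A(c=1) K(c=2) W(c=3) S(c=6) D(c=6)]
  19. access A: HIT, count now 2. Cache: [K(c=2) A(c=2) W(c=3) S(c=6) D(c=6)]
  20. access W: HIT, count now 4. Cache: [K(c=2) A(c=2) W(c=4) S(c=6) D(c=6)]
  21. access D: HIT, count now 7. Cache: [K(c=2) A(c=2) W(c=4) S(c=6) D(c=7)]
  22. access A: HIT, count now 3. Cache: [K(c=2) A(c=3) W(c=4) S(c=6) D(c=7)]
  23. access A: HIT, count now 4. Cache: [K(c=2) W(c=4) A(c=4) S(c=6) D(c=7)]
  24. access D: HIT, count now 8. Cache: [K(c=2) W(c=4) A(c=4) S(c=6) D(c=8)]
  25. access D: HIT, count now 9. Cache: [K(c=2) W(c=4) A(c=4) S(c=6) D(c=9)]
  26. access S: HIT, count now 7. Cache: [K(c=2) W(c=4) A(c=4) S(c=7) D(c=9)]
  27. access A: HIT, count now 5. Cache: [K(c=2) W(c=4) A(c=5) S(c=7) D(c=9)]
  28. access W: HIT, count now 5. Cache: [K(c=2) A(c=5) W(c=5) S(c=7) D(c=9)]
  29. access K: HIT, count now 3. Cache: [K(c=3) A(c=5) W(c=5) S(c=7) D(c=9)]
  30. access R: MISS, evict K(c=3). Cache: [R(c=1) A(c=5) W(c=5) S(c=7) D(c=9)]
Total: 24 hits, 6 misses, 1 evictions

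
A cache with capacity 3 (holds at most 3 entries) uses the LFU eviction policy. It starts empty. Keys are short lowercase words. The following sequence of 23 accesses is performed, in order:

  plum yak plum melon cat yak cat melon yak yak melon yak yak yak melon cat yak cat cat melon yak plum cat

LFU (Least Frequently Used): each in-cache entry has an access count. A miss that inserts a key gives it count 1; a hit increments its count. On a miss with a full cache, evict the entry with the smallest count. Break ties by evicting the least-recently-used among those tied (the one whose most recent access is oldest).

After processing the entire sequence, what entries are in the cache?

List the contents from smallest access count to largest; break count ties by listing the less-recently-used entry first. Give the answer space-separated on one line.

Answer: plum cat yak

Derivation:
LFU simulation (capacity=3):
  1. access plum: MISS. Cache: [plum(c=1)]
  2. access yak: MISS. Cache: [plum(c=1) yak(c=1)]
  3. access plum: HIT, count now 2. Cache: [yak(c=1) plum(c=2)]
  4. access melon: MISS. Cache: [yak(c=1) melon(c=1) plum(c=2)]
  5. access cat: MISS, evict yak(c=1). Cache: [melon(c=1) cat(c=1) plum(c=2)]
  6. access yak: MISS, evict melon(c=1). Cache: [cat(c=1) yak(c=1) plum(c=2)]
  7. access cat: HIT, count now 2. Cache: [yak(c=1) plum(c=2) cat(c=2)]
  8. access melon: MISS, evict yak(c=1). Cache: [melon(c=1) plum(c=2) cat(c=2)]
  9. access yak: MISS, evict melon(c=1). Cache: [yak(c=1) plum(c=2) cat(c=2)]
  10. access yak: HIT, count now 2. Cache: [plum(c=2) cat(c=2) yak(c=2)]
  11. access melon: MISS, evict plum(c=2). Cache: [melon(c=1) cat(c=2) yak(c=2)]
  12. access yak: HIT, count now 3. Cache: [melon(c=1) cat(c=2) yak(c=3)]
  13. access yak: HIT, count now 4. Cache: [melon(c=1) cat(c=2) yak(c=4)]
  14. access yak: HIT, count now 5. Cache: [melon(c=1) cat(c=2) yak(c=5)]
  15. access melon: HIT, count now 2. Cache: [cat(c=2) melon(c=2) yak(c=5)]
  16. access cat: HIT, count now 3. Cache: [melon(c=2) cat(c=3) yak(c=5)]
  17. access yak: HIT, count now 6. Cache: [melon(c=2) cat(c=3) yak(c=6)]
  18. access cat: HIT, count now 4. Cache: [melon(c=2) cat(c=4) yak(c=6)]
  19. access cat: HIT, count now 5. Cache: [melon(c=2) cat(c=5) yak(c=6)]
  20. access melon: HIT, count now 3. Cache: [melon(c=3) cat(c=5) yak(c=6)]
  21. access yak: HIT, count now 7. Cache: [melon(c=3) cat(c=5) yak(c=7)]
  22. access plum: MISS, evict melon(c=3). Cache: [plum(c=1) cat(c=5) yak(c=7)]
  23. access cat: HIT, count now 6. Cache: [plum(c=1) cat(c=6) yak(c=7)]
Total: 14 hits, 9 misses, 6 evictions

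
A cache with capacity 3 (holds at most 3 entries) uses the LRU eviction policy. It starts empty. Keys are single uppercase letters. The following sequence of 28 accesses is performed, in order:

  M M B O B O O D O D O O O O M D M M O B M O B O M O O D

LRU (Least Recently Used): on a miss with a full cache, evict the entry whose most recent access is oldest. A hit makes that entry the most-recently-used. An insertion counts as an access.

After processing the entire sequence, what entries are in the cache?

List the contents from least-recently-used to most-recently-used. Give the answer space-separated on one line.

LRU simulation (capacity=3):
  1. access M: MISS. Cache (LRU->MRU): [M]
  2. access M: HIT. Cache (LRU->MRU): [M]
  3. access B: MISS. Cache (LRU->MRU): [M B]
  4. access O: MISS. Cache (LRU->MRU): [M B O]
  5. access B: HIT. Cache (LRU->MRU): [M O B]
  6. access O: HIT. Cache (LRU->MRU): [M B O]
  7. access O: HIT. Cache (LRU->MRU): [M B O]
  8. access D: MISS, evict M. Cache (LRU->MRU): [B O D]
  9. access O: HIT. Cache (LRU->MRU): [B D O]
  10. access D: HIT. Cache (LRU->MRU): [B O D]
  11. access O: HIT. Cache (LRU->MRU): [B D O]
  12. access O: HIT. Cache (LRU->MRU): [B D O]
  13. access O: HIT. Cache (LRU->MRU): [B D O]
  14. access O: HIT. Cache (LRU->MRU): [B D O]
  15. access M: MISS, evict B. Cache (LRU->MRU): [D O M]
  16. access D: HIT. Cache (LRU->MRU): [O M D]
  17. access M: HIT. Cache (LRU->MRU): [O D M]
  18. access M: HIT. Cache (LRU->MRU): [O D M]
  19. access O: HIT. Cache (LRU->MRU): [D M O]
  20. access B: MISS, evict D. Cache (LRU->MRU): [M O B]
  21. access M: HIT. Cache (LRU->MRU): [O B M]
  22. access O: HIT. Cache (LRU->MRU): [B M O]
  23. access B: HIT. Cache (LRU->MRU): [M O B]
  24. access O: HIT. Cache (LRU->MRU): [M B O]
  25. access M: HIT. Cache (LRU->MRU): [B O M]
  26. access O: HIT. Cache (LRU->MRU): [B M O]
  27. access O: HIT. Cache (LRU->MRU): [B M O]
  28. access D: MISS, evict B. Cache (LRU->MRU): [M O D]
Total: 21 hits, 7 misses, 4 evictions

Answer: M O D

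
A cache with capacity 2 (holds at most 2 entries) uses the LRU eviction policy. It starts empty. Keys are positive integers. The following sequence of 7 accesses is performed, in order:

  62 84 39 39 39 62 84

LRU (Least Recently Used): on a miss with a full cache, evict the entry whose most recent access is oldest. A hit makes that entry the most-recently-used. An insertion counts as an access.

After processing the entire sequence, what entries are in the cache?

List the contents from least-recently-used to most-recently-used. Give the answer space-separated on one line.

Answer: 62 84

Derivation:
LRU simulation (capacity=2):
  1. access 62: MISS. Cache (LRU->MRU): [62]
  2. access 84: MISS. Cache (LRU->MRU): [62 84]
  3. access 39: MISS, evict 62. Cache (LRU->MRU): [84 39]
  4. access 39: HIT. Cache (LRU->MRU): [84 39]
  5. access 39: HIT. Cache (LRU->MRU): [84 39]
  6. access 62: MISS, evict 84. Cache (LRU->MRU): [39 62]
  7. access 84: MISS, evict 39. Cache (LRU->MRU): [62 84]
Total: 2 hits, 5 misses, 3 evictions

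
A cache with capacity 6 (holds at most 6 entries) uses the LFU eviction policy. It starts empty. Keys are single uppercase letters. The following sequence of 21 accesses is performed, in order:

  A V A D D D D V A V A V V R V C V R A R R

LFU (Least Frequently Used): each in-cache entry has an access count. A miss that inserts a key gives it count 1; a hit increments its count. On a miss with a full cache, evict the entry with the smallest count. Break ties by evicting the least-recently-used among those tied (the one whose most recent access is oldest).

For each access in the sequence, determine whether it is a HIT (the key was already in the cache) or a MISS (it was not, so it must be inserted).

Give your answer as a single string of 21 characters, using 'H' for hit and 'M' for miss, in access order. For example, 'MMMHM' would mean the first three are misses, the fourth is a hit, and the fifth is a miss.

Answer: MMHMHHHHHHHHHMHMHHHHH

Derivation:
LFU simulation (capacity=6):
  1. access A: MISS. Cache: [A(c=1)]
  2. access V: MISS. Cache: [A(c=1) V(c=1)]
  3. access A: HIT, count now 2. Cache: [V(c=1) A(c=2)]
  4. access D: MISS. Cache: [V(c=1) D(c=1) A(c=2)]
  5. access D: HIT, count now 2. Cache: [V(c=1) A(c=2) D(c=2)]
  6. access D: HIT, count now 3. Cache: [V(c=1) A(c=2) D(c=3)]
  7. access D: HIT, count now 4. Cache: [V(c=1) A(c=2) D(c=4)]
  8. access V: HIT, count now 2. Cache: [A(c=2) V(c=2) D(c=4)]
  9. access A: HIT, count now 3. Cache: [V(c=2) A(c=3) D(c=4)]
  10. access V: HIT, count now 3. Cache: [A(c=3) V(c=3) D(c=4)]
  11. access A: HIT, count now 4. Cache: [V(c=3) D(c=4) A(c=4)]
  12. access V: HIT, count now 4. Cache: [D(c=4) A(c=4) V(c=4)]
  13. access V: HIT, count now 5. Cache: [D(c=4) A(c=4) V(c=5)]
  14. access R: MISS. Cache: [R(c=1) D(c=4) A(c=4) V(c=5)]
  15. access V: HIT, count now 6. Cache: [R(c=1) D(c=4) A(c=4) V(c=6)]
  16. access C: MISS. Cache: [R(c=1) C(c=1) D(c=4) A(c=4) V(c=6)]
  17. access V: HIT, count now 7. Cache: [R(c=1) C(c=1) D(c=4) A(c=4) V(c=7)]
  18. access R: HIT, count now 2. Cache: [C(c=1) R(c=2) D(c=4) A(c=4) V(c=7)]
  19. access A: HIT, count now 5. Cache: [C(c=1) R(c=2) D(c=4) A(c=5) V(c=7)]
  20. access R: HIT, count now 3. Cache: [C(c=1) R(c=3) D(c=4) A(c=5) V(c=7)]
  21. access R: HIT, count now 4. Cache: [C(c=1) D(c=4) R(c=4) A(c=5) V(c=7)]
Total: 16 hits, 5 misses, 0 evictions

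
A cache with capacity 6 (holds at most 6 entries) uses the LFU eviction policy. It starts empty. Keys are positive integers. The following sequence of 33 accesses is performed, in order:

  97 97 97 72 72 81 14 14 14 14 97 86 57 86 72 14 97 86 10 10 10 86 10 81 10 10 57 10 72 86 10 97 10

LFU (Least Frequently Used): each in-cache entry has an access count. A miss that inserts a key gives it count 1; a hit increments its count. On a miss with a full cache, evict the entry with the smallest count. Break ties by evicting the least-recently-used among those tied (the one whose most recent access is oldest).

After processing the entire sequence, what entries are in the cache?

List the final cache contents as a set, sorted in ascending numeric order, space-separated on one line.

Answer: 10 14 57 72 86 97

Derivation:
LFU simulation (capacity=6):
  1. access 97: MISS. Cache: [97(c=1)]
  2. access 97: HIT, count now 2. Cache: [97(c=2)]
  3. access 97: HIT, count now 3. Cache: [97(c=3)]
  4. access 72: MISS. Cache: [72(c=1) 97(c=3)]
  5. access 72: HIT, count now 2. Cache: [72(c=2) 97(c=3)]
  6. access 81: MISS. Cache: [81(c=1) 72(c=2) 97(c=3)]
  7. access 14: MISS. Cache: [81(c=1) 14(c=1) 72(c=2) 97(c=3)]
  8. access 14: HIT, count now 2. Cache: [81(c=1) 72(c=2) 14(c=2) 97(c=3)]
  9. access 14: HIT, count now 3. Cache: [81(c=1) 72(c=2) 97(c=3) 14(c=3)]
  10. access 14: HIT, count now 4. Cache: [81(c=1) 72(c=2) 97(c=3) 14(c=4)]
  11. access 97: HIT, count now 4. Cache: [81(c=1) 72(c=2) 14(c=4) 97(c=4)]
  12. access 86: MISS. Cache: [81(c=1) 86(c=1) 72(c=2) 14(c=4) 97(c=4)]
  13. access 57: MISS. Cache: [81(c=1) 86(c=1) 57(c=1) 72(c=2) 14(c=4) 97(c=4)]
  14. access 86: HIT, count now 2. Cache: [81(c=1) 57(c=1) 72(c=2) 86(c=2) 14(c=4) 97(c=4)]
  15. access 72: HIT, count now 3. Cache: [81(c=1) 57(c=1) 86(c=2) 72(c=3) 14(c=4) 97(c=4)]
  16. access 14: HIT, count now 5. Cache: [81(c=1) 57(c=1) 86(c=2) 72(c=3) 97(c=4) 14(c=5)]
  17. access 97: HIT, count now 5. Cache: [81(c=1) 57(c=1) 86(c=2) 72(c=3) 14(c=5) 97(c=5)]
  18. access 86: HIT, count now 3. Cache: [81(c=1) 57(c=1) 72(c=3) 86(c=3) 14(c=5) 97(c=5)]
  19. access 10: MISS, evict 81(c=1). Cache: [57(c=1) 10(c=1) 72(c=3) 86(c=3) 14(c=5) 97(c=5)]
  20. access 10: HIT, count now 2. Cache: [57(c=1) 10(c=2) 72(c=3) 86(c=3) 14(c=5) 97(c=5)]
  21. access 10: HIT, count now 3. Cache: [57(c=1) 72(c=3) 86(c=3) 10(c=3) 14(c=5) 97(c=5)]
  22. access 86: HIT, count now 4. Cache: [57(c=1) 72(c=3) 10(c=3) 86(c=4) 14(c=5) 97(c=5)]
  23. access 10: HIT, count now 4. Cache: [57(c=1) 72(c=3) 86(c=4) 10(c=4) 14(c=5) 97(c=5)]
  24. access 81: MISS, evict 57(c=1). Cache: [81(c=1) 72(c=3) 86(c=4) 10(c=4) 14(c=5) 97(c=5)]
  25. access 10: HIT, count now 5. Cache: [81(c=1) 72(c=3) 86(c=4) 14(c=5) 97(c=5) 10(c=5)]
  26. access 10: HIT, count now 6. Cache: [81(c=1) 72(c=3) 86(c=4) 14(c=5) 97(c=5) 10(c=6)]
  27. access 57: MISS, evict 81(c=1). Cache: [57(c=1) 72(c=3) 86(c=4) 14(c=5) 97(c=5) 10(c=6)]
  28. access 10: HIT, count now 7. Cache: [57(c=1) 72(c=3) 86(c=4) 14(c=5) 97(c=5) 10(c=7)]
  29. access 72: HIT, count now 4. Cache: [57(c=1) 86(c=4) 72(c=4) 14(c=5) 97(c=5) 10(c=7)]
  30. access 86: HIT, count now 5. Cache: [57(c=1) 72(c=4) 14(c=5) 97(c=5) 86(c=5) 10(c=7)]
  31. access 10: HIT, count now 8. Cache: [57(c=1) 72(c=4) 14(c=5) 97(c=5) 86(c=5) 10(c=8)]
  32. access 97: HIT, count now 6. Cache: [57(c=1) 72(c=4) 14(c=5) 86(c=5) 97(c=6) 10(c=8)]
  33. access 10: HIT, count now 9. Cache: [57(c=1) 72(c=4) 14(c=5) 86(c=5) 97(c=6) 10(c=9)]
Total: 24 hits, 9 misses, 3 evictions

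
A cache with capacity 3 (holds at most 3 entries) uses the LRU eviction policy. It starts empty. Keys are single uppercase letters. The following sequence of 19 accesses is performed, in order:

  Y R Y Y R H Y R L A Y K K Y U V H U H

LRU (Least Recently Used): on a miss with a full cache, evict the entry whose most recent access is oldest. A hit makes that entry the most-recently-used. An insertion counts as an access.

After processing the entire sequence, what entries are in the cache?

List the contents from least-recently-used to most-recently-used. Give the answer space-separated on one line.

LRU simulation (capacity=3):
  1. access Y: MISS. Cache (LRU->MRU): [Y]
  2. access R: MISS. Cache (LRU->MRU): [Y R]
  3. access Y: HIT. Cache (LRU->MRU): [R Y]
  4. access Y: HIT. Cache (LRU->MRU): [R Y]
  5. access R: HIT. Cache (LRU->MRU): [Y R]
  6. access H: MISS. Cache (LRU->MRU): [Y R H]
  7. access Y: HIT. Cache (LRU->MRU): [R H Y]
  8. access R: HIT. Cache (LRU->MRU): [H Y R]
  9. access L: MISS, evict H. Cache (LRU->MRU): [Y R L]
  10. access A: MISS, evict Y. Cache (LRU->MRU): [R L A]
  11. access Y: MISS, evict R. Cache (LRU->MRU): [L A Y]
  12. access K: MISS, evict L. Cache (LRU->MRU): [A Y K]
  13. access K: HIT. Cache (LRU->MRU): [A Y K]
  14. access Y: HIT. Cache (LRU->MRU): [A K Y]
  15. access U: MISS, evict A. Cache (LRU->MRU): [K Y U]
  16. access V: MISS, evict K. Cache (LRU->MRU): [Y U V]
  17. access H: MISS, evict Y. Cache (LRU->MRU): [U V H]
  18. access U: HIT. Cache (LRU->MRU): [V H U]
  19. access H: HIT. Cache (LRU->MRU): [V U H]
Total: 9 hits, 10 misses, 7 evictions

Answer: V U H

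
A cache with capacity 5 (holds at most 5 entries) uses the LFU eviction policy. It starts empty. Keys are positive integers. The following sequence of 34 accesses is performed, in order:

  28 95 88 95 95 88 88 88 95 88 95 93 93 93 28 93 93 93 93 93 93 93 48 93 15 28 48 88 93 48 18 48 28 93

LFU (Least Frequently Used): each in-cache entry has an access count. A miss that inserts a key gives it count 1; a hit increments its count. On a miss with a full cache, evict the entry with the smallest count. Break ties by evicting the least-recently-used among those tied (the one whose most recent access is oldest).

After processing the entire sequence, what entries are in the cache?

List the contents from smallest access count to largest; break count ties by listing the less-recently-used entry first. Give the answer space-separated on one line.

Answer: 48 28 95 88 93

Derivation:
LFU simulation (capacity=5):
  1. access 28: MISS. Cache: [28(c=1)]
  2. access 95: MISS. Cache: [28(c=1) 95(c=1)]
  3. access 88: MISS. Cache: [28(c=1) 95(c=1) 88(c=1)]
  4. access 95: HIT, count now 2. Cache: [28(c=1) 88(c=1) 95(c=2)]
  5. access 95: HIT, count now 3. Cache: [28(c=1) 88(c=1) 95(c=3)]
  6. access 88: HIT, count now 2. Cache: [28(c=1) 88(c=2) 95(c=3)]
  7. access 88: HIT, count now 3. Cache: [28(c=1) 95(c=3) 88(c=3)]
  8. access 88: HIT, count now 4. Cache: [28(c=1) 95(c=3) 88(c=4)]
  9. access 95: HIT, count now 4. Cache: [28(c=1) 88(c=4) 95(c=4)]
  10. access 88: HIT, count now 5. Cache: [28(c=1) 95(c=4) 88(c=5)]
  11. access 95: HIT, count now 5. Cache: [28(c=1) 88(c=5) 95(c=5)]
  12. access 93: MISS. Cache: [28(c=1) 93(c=1) 88(c=5) 95(c=5)]
  13. access 93: HIT, count now 2. Cache: [28(c=1) 93(c=2) 88(c=5) 95(c=5)]
  14. access 93: HIT, count now 3. Cache: [28(c=1) 93(c=3) 88(c=5) 95(c=5)]
  15. access 28: HIT, count now 2. Cache: [28(c=2) 93(c=3) 88(c=5) 95(c=5)]
  16. access 93: HIT, count now 4. Cache: [28(c=2) 93(c=4) 88(c=5) 95(c=5)]
  17. access 93: HIT, count now 5. Cache: [28(c=2) 88(c=5) 95(c=5) 93(c=5)]
  18. access 93: HIT, count now 6. Cache: [28(c=2) 88(c=5) 95(c=5) 93(c=6)]
  19. access 93: HIT, count now 7. Cache: [28(c=2) 88(c=5) 95(c=5) 93(c=7)]
  20. access 93: HIT, count now 8. Cache: [28(c=2) 88(c=5) 95(c=5) 93(c=8)]
  21. access 93: HIT, count now 9. Cache: [28(c=2) 88(c=5) 95(c=5) 93(c=9)]
  22. access 93: HIT, count now 10. Cache: [28(c=2) 88(c=5) 95(c=5) 93(c=10)]
  23. access 48: MISS. Cache: [48(c=1) 28(c=2) 88(c=5) 95(c=5) 93(c=10)]
  24. access 93: HIT, count now 11. Cache: [48(c=1) 28(c=2) 88(c=5) 95(c=5) 93(c=11)]
  25. access 15: MISS, evict 48(c=1). Cache: [15(c=1) 28(c=2) 88(c=5) 95(c=5) 93(c=11)]
  26. access 28: HIT, count now 3. Cache: [15(c=1) 28(c=3) 88(c=5) 95(c=5) 93(c=11)]
  27. access 48: MISS, evict 15(c=1). Cache: [48(c=1) 28(c=3) 88(c=5) 95(c=5) 93(c=11)]
  28. access 88: HIT, count now 6. Cache: [48(c=1) 28(c=3) 95(c=5) 88(c=6) 93(c=11)]
  29. access 93: HIT, count now 12. Cache: [48(c=1) 28(c=3) 95(c=5) 88(c=6) 93(c=12)]
  30. access 48: HIT, count now 2. Cache: [48(c=2) 28(c=3) 95(c=5) 88(c=6) 93(c=12)]
  31. access 18: MISS, evict 48(c=2). Cache: [18(c=1) 28(c=3) 95(c=5) 88(c=6) 93(c=12)]
  32. access 48: MISS, evict 18(c=1). Cache: [48(c=1) 28(c=3) 95(c=5) 88(c=6) 93(c=12)]
  33. access 28: HIT, count now 4. Cache: [48(c=1) 28(c=4) 95(c=5) 88(c=6) 93(c=12)]
  34. access 93: HIT, count now 13. Cache: [48(c=1) 28(c=4) 95(c=5) 88(c=6) 93(c=13)]
Total: 25 hits, 9 misses, 4 evictions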